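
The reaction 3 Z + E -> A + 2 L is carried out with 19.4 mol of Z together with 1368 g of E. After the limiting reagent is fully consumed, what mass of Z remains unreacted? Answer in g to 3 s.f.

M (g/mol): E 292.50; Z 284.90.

1530 g

n(Z) = 19.40 mol
n(E) = 1368 / 292.50 = 4.677 mol
n/ν for Z = 19.40/3 = 6.467
n/ν for E = 4.677/1 = 4.677
Smallest n/ν is E → limiting reagent.
Z consumed = (3/1) × 4.677 = 14.03 mol
Z remaining = 19.40 − 14.03 = 5.370 mol
mass = 5.370 × 284.90 = 1530 g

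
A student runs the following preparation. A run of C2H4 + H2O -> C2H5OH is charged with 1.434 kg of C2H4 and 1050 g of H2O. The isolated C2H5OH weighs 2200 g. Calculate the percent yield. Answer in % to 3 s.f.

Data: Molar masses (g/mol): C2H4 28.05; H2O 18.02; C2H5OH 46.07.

93.4 %

n(C2H4) = 1.434×1000 / 28.05 = 51.12 mol
n(H2O) = 1050 / 18.02 = 58.27 mol
n/ν for C2H4 = 51.12/1 = 51.12
n/ν for H2O = 58.27/1 = 58.27
Smallest n/ν is C2H4 → limiting reagent.
theoretical n(C2H5OH) = (1/1) × 51.12 = 51.12 mol → 2355 g
% yield = 2200 / 2355 × 100 = 93.42 %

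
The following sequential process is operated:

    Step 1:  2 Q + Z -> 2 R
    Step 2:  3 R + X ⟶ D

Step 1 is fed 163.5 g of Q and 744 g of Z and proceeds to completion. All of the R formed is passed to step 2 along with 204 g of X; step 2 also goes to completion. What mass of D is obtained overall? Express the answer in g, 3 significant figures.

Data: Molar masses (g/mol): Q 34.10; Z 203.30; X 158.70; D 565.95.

Step 1:
n(Q) = 163.5 / 34.10 = 4.795 mol
n(Z) = 744.0 / 203.30 = 3.660 mol
n/ν → Q: 2.398, Z: 3.660; Q is limiting.
n(R) produced = (2/2) × 4.795 = 4.795 mol
Step 2:
n(R) available = 4.795 mol
n(X) = 204.0 / 158.70 = 1.285 mol
n/ν → R: 1.598, X: 1.285; X is limiting.
n(D) = (1/1) × 1.285 = 1.285 mol
mass = 1.285 × 565.95 = 727.2 g

727 g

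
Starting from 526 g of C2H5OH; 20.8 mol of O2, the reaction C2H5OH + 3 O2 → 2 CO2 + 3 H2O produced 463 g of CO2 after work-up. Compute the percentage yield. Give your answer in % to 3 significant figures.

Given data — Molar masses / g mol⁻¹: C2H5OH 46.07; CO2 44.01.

75.9 %

n(C2H5OH) = 526.0 / 46.07 = 11.42 mol
n(O2) = 20.80 mol
n/ν for C2H5OH = 11.42/1 = 11.42
n/ν for O2 = 20.80/3 = 6.933
Smallest n/ν is O2 → limiting reagent.
theoretical n(CO2) = (2/3) × 20.80 = 13.87 mol → 610.4 g
% yield = 463 / 610.4 × 100 = 75.85 %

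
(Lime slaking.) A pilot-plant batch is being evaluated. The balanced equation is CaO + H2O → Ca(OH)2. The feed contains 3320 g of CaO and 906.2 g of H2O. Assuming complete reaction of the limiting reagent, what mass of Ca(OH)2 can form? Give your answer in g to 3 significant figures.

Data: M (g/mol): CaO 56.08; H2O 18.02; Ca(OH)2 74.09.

3730 g

n(CaO) = 3320 / 56.08 = 59.20 mol
n(H2O) = 906.2 / 18.02 = 50.29 mol
n/ν for CaO = 59.20/1 = 59.20
n/ν for H2O = 50.29/1 = 50.29
Smallest n/ν is H2O → limiting reagent.
n(Ca(OH)2) = (1/1) × 50.29 = 50.29 mol
mass = 50.29 × 74.09 = 3726 g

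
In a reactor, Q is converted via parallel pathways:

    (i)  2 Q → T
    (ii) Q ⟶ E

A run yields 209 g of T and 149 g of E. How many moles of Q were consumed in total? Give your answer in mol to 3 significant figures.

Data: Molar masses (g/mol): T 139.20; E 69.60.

n(T) = 209 / 139.20 = 1.501 mol
n(E) = 149 / 69.60 = 2.141 mol
n(Q) via (i) = (2/1)×1.501 = 3.002 mol
n(Q) via (ii) = (1/1)×2.141 = 2.141 mol
total n(Q) = 3.002 + 2.141 = 5.143 mol

5.14 mol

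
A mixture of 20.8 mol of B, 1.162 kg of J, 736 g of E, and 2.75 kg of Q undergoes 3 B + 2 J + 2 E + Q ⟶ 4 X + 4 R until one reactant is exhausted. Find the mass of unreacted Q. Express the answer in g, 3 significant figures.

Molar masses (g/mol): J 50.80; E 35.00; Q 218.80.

n(B) = 20.80 mol
n(J) = 1.162×1000 / 50.80 = 22.87 mol
n(E) = 736.0 / 35.00 = 21.03 mol
n(Q) = 2.750×1000 / 218.80 = 12.57 mol
n/ν for B = 20.80/3 = 6.933
n/ν for J = 22.87/2 = 11.44
n/ν for E = 21.03/2 = 10.52
n/ν for Q = 12.57/1 = 12.57
Smallest n/ν is B → limiting reagent.
Q consumed = (1/3) × 20.80 = 6.933 mol
Q remaining = 12.57 − 6.933 = 5.637 mol
mass = 5.637 × 218.80 = 1233 g

1230 g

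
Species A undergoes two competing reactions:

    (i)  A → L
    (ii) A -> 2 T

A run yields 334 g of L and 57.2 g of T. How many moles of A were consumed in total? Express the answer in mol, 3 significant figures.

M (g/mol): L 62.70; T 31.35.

n(L) = 334 / 62.70 = 5.327 mol
n(T) = 57.2 / 31.35 = 1.825 mol
n(A) via (i) = (1/1)×5.327 = 5.327 mol
n(A) via (ii) = (1/2)×1.825 = 0.9125 mol
total n(A) = 5.327 + 0.9125 = 6.240 mol

6.24 mol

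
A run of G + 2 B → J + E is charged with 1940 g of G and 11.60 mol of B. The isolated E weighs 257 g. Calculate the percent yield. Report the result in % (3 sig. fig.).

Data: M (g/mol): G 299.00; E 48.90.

n(G) = 1940 / 299.00 = 6.488 mol
n(B) = 11.60 mol
n/ν for G = 6.488/1 = 6.488
n/ν for B = 11.60/2 = 5.800
Smallest n/ν is B → limiting reagent.
theoretical n(E) = (1/2) × 11.60 = 5.800 mol → 283.6 g
% yield = 257 / 283.6 × 100 = 90.62 %

90.6 %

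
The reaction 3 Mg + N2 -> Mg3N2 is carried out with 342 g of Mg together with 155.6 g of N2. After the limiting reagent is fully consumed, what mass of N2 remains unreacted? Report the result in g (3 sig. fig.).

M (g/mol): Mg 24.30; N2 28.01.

n(Mg) = 342.0 / 24.30 = 14.07 mol
n(N2) = 155.6 / 28.01 = 5.555 mol
n/ν for Mg = 14.07/3 = 4.690
n/ν for N2 = 5.555/1 = 5.555
Smallest n/ν is Mg → limiting reagent.
N2 consumed = (1/3) × 14.07 = 4.690 mol
N2 remaining = 5.555 − 4.690 = 0.8650 mol
mass = 0.8650 × 28.01 = 24.23 g

24.2 g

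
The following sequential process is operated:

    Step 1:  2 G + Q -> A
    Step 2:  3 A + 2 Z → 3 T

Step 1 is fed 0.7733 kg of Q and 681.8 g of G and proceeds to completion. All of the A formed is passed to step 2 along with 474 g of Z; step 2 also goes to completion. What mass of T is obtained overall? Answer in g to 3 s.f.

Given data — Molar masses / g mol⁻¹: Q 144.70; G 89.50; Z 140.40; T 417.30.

Step 1:
n(Q) = 0.7733×1000 / 144.70 = 5.344 mol
n(G) = 681.8 / 89.50 = 7.618 mol
n/ν → Q: 5.344, G: 3.809; G is limiting.
n(A) produced = (1/2) × 7.618 = 3.809 mol
Step 2:
n(A) available = 3.809 mol
n(Z) = 474.0 / 140.40 = 3.376 mol
n/ν → A: 1.270, Z: 1.688; A is limiting.
n(T) = (3/3) × 3.809 = 3.809 mol
mass = 3.809 × 417.30 = 1589 g

1590 g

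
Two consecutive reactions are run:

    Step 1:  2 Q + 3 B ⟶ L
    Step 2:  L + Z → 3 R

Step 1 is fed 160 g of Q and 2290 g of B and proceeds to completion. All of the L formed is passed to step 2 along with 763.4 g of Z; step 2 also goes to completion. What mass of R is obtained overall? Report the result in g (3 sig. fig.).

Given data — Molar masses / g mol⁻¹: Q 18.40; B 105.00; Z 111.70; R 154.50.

Step 1:
n(Q) = 160.0 / 18.40 = 8.696 mol
n(B) = 2290 / 105.00 = 21.81 mol
n/ν for Q = 8.696/2 = 4.348
n/ν for B = 21.81/3 = 7.270
Smallest n/ν is Q → limiting reagent.
n(L) produced = (1/2) × 8.696 = 4.348 mol
Step 2:
n(L) available = 4.348 mol
n(Z) = 763.4 / 111.70 = 6.834 mol
n/ν for L = 4.348/1 = 4.348
n/ν for Z = 6.834/1 = 6.834
Smallest n/ν is L → limiting reagent.
n(R) = (3/1) × 4.348 = 13.04 mol
mass = 13.04 × 154.50 = 2015 g

2020 g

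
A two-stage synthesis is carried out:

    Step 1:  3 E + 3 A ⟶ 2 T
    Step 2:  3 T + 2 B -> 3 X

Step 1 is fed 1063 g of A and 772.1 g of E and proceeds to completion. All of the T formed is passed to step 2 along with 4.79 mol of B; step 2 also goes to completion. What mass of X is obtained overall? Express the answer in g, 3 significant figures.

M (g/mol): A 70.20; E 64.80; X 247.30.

1780 g

Step 1:
n(A) = 1063 / 70.20 = 15.14 mol
n(E) = 772.1 / 64.80 = 11.92 mol
n/ν for A = 15.14/3 = 5.047
n/ν for E = 11.92/3 = 3.973
Smallest n/ν is E → limiting reagent.
n(T) produced = (2/3) × 11.92 = 7.947 mol
Step 2:
n(T) available = 7.947 mol
n(B) = 4.790 mol
n/ν for T = 7.947/3 = 2.649
n/ν for B = 4.790/2 = 2.395
Smallest n/ν is B → limiting reagent.
n(X) = (3/2) × 4.790 = 7.185 mol
mass = 7.185 × 247.30 = 1777 g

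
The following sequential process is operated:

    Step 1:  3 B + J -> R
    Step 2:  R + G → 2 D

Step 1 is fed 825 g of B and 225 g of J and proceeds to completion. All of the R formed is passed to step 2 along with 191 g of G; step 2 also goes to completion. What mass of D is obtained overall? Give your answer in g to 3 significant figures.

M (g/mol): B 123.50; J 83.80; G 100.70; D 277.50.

1050 g

Step 1:
n(B) = 825.0 / 123.50 = 6.680 mol
n(J) = 225.0 / 83.80 = 2.685 mol
n/ν for B = 6.680/3 = 2.227
n/ν for J = 2.685/1 = 2.685
Smallest n/ν is B → limiting reagent.
n(R) produced = (1/3) × 6.680 = 2.227 mol
Step 2:
n(R) available = 2.227 mol
n(G) = 191.0 / 100.70 = 1.897 mol
n/ν for R = 2.227/1 = 2.227
n/ν for G = 1.897/1 = 1.897
Smallest n/ν is G → limiting reagent.
n(D) = (2/1) × 1.897 = 3.794 mol
mass = 3.794 × 277.50 = 1053 g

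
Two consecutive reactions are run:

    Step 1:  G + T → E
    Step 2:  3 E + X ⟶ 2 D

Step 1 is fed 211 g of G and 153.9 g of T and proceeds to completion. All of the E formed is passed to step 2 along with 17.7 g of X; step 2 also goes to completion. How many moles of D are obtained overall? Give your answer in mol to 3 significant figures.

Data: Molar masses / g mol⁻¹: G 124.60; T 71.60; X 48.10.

Step 1:
n(G) = 211.0 / 124.60 = 1.693 mol
n(T) = 153.9 / 71.60 = 2.149 mol
n/ν for G = 1.693/1 = 1.693
n/ν for T = 2.149/1 = 2.149
Smallest n/ν is G → limiting reagent.
n(E) produced = (1/1) × 1.693 = 1.693 mol
Step 2:
n(E) available = 1.693 mol
n(X) = 17.70 / 48.10 = 0.3680 mol
n/ν for E = 1.693/3 = 0.5643
n/ν for X = 0.3680/1 = 0.3680
Smallest n/ν is X → limiting reagent.
n(D) = (2/1) × 0.3680 = 0.7360 mol

0.736 mol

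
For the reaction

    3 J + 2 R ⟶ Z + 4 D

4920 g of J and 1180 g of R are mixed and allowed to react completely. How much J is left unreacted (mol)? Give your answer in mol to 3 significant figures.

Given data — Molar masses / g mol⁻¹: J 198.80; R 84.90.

n(J) = 4920 / 198.80 = 24.75 mol
n(R) = 1180 / 84.90 = 13.90 mol
n/ν → J: 8.250, R: 6.950; R is limiting.
J consumed = (3/2) × 13.90 = 20.85 mol
J remaining = 24.75 − 20.85 = 3.900 mol

3.90 mol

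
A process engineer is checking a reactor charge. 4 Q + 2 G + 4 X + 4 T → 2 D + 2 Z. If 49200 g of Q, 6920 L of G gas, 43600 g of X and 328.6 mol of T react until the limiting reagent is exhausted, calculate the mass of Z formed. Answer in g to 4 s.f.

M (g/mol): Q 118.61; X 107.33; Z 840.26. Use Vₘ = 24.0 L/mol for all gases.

n(Q) = 49200 / 118.61 = 414.8 mol
n(G) = 6920 / 24.0 = 288.3 mol
n(X) = 43600 / 107.33 = 406.2 mol
n(T) = 328.6 mol
n/ν → Q: 103.7, G: 144.2, X: 101.6, T: 82.15; T is limiting.
n(Z) = (2/4) × 328.6 = 164.3 mol
mass = 164.3 × 840.26 = 138100 g

138100 g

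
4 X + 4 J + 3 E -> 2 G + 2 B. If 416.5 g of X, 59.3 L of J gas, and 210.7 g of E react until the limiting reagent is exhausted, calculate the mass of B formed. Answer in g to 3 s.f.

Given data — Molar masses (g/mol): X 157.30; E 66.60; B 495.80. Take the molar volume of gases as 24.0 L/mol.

n(X) = 416.5 / 157.30 = 2.648 mol
n(J) = 59.30 / 24.0 = 2.471 mol
n(E) = 210.7 / 66.60 = 3.164 mol
n/ν for X = 2.648/4 = 0.6620
n/ν for J = 2.471/4 = 0.6178
n/ν for E = 3.164/3 = 1.055
Smallest n/ν is J → limiting reagent.
n(B) = (2/4) × 2.471 = 1.236 mol
mass = 1.236 × 495.80 = 612.8 g

613 g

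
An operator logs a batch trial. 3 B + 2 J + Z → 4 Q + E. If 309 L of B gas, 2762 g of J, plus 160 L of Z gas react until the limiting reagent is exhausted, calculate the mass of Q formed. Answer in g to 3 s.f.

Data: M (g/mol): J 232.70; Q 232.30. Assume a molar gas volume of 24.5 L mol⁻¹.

3910 g

n(B) = 309.0 / 24.5 = 12.61 mol
n(J) = 2762 / 232.70 = 11.87 mol
n(Z) = 160.0 / 24.5 = 6.531 mol
n/ν for B = 12.61/3 = 4.203
n/ν for J = 11.87/2 = 5.935
n/ν for Z = 6.531/1 = 6.531
Smallest n/ν is B → limiting reagent.
n(Q) = (4/3) × 12.61 = 16.81 mol
mass = 16.81 × 232.30 = 3905 g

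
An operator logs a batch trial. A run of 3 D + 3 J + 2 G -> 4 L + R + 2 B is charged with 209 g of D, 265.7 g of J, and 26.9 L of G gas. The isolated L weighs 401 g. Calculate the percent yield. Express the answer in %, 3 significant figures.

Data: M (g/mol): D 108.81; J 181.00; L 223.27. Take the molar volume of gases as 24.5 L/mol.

91.8 %

n(D) = 209.0 / 108.81 = 1.921 mol
n(J) = 265.7 / 181.00 = 1.468 mol
n(G) = 26.90 / 24.5 = 1.098 mol
n/ν for D = 1.921/3 = 0.6403
n/ν for J = 1.468/3 = 0.4893
n/ν for G = 1.098/2 = 0.5490
Smallest n/ν is J → limiting reagent.
theoretical n(L) = (4/3) × 1.468 = 1.957 mol → 436.9 g
% yield = 401 / 436.9 × 100 = 91.78 %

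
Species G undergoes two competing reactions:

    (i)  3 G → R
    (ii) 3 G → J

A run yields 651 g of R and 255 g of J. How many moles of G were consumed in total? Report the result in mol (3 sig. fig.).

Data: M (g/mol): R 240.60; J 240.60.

n(R) = 651 / 240.60 = 2.706 mol
n(J) = 255 / 240.60 = 1.060 mol
n(G) via (i) = (3/1)×2.706 = 8.118 mol
n(G) via (ii) = (3/1)×1.060 = 3.180 mol
total n(G) = 8.118 + 3.180 = 11.30 mol

11.3 mol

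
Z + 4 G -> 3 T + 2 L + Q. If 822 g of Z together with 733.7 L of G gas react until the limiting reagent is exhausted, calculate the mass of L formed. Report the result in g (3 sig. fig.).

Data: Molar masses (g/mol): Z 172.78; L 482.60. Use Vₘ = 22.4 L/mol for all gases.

4590 g

n(Z) = 822.0 / 172.78 = 4.757 mol
n(G) = 733.7 / 22.4 = 32.75 mol
n/ν → Z: 4.757, G: 8.188; Z is limiting.
n(L) = (2/1) × 4.757 = 9.514 mol
mass = 9.514 × 482.60 = 4591 g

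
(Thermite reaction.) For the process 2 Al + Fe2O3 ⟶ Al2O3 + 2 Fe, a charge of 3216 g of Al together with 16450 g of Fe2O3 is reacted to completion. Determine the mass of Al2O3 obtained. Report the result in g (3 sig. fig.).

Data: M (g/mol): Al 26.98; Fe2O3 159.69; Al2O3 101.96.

n(Al) = 3216 / 26.98 = 119.2 mol
n(Fe2O3) = 16450 / 159.69 = 103.0 mol
n/ν for Al = 119.2/2 = 59.60
n/ν for Fe2O3 = 103.0/1 = 103.0
Smallest n/ν is Al → limiting reagent.
n(Al2O3) = (1/2) × 119.2 = 59.60 mol
mass = 59.60 × 101.96 = 6077 g

6080 g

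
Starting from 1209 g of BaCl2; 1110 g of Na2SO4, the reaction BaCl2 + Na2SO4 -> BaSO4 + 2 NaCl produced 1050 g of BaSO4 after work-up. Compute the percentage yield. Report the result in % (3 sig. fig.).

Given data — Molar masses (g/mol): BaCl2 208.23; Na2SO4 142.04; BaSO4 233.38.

n(BaCl2) = 1209 / 208.23 = 5.806 mol
n(Na2SO4) = 1110 / 142.04 = 7.815 mol
n/ν for BaCl2 = 5.806/1 = 5.806
n/ν for Na2SO4 = 7.815/1 = 7.815
Smallest n/ν is BaCl2 → limiting reagent.
theoretical n(BaSO4) = (1/1) × 5.806 = 5.806 mol → 1355 g
% yield = 1050 / 1355 × 100 = 77.49 %

77.5 %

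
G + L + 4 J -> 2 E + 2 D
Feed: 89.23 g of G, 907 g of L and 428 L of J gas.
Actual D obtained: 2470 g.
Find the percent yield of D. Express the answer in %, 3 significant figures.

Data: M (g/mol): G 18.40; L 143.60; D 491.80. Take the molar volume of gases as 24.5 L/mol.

n(G) = 89.23 / 18.40 = 4.849 mol
n(L) = 907.0 / 143.60 = 6.316 mol
n(J) = 428.0 / 24.5 = 17.47 mol
n/ν for G = 4.849/1 = 4.849
n/ν for L = 6.316/1 = 6.316
n/ν for J = 17.47/4 = 4.368
Smallest n/ν is J → limiting reagent.
theoretical n(D) = (2/4) × 17.47 = 8.735 mol → 4296 g
% yield = 2470 / 4296 × 100 = 57.50 %

57.5 %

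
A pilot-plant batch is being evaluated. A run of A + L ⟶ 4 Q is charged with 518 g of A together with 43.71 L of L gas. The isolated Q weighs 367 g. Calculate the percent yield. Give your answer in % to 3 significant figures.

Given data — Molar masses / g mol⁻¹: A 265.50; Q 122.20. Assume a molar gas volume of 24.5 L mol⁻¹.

n(A) = 518.0 / 265.50 = 1.951 mol
n(L) = 43.71 / 24.5 = 1.784 mol
n/ν for A = 1.951/1 = 1.951
n/ν for L = 1.784/1 = 1.784
Smallest n/ν is L → limiting reagent.
theoretical n(Q) = (4/1) × 1.784 = 7.136 mol → 872.0 g
% yield = 367 / 872.0 × 100 = 42.09 %

42.1 %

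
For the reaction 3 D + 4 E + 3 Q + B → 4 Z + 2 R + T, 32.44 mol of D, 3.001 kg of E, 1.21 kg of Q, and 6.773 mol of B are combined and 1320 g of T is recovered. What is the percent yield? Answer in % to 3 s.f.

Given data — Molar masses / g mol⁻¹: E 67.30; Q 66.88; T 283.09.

n(D) = 32.44 mol
n(E) = 3.001×1000 / 67.30 = 44.59 mol
n(Q) = 1.210×1000 / 66.88 = 18.09 mol
n(B) = 6.773 mol
n/ν → D: 10.81, E: 11.15, Q: 6.030, B: 6.773; Q is limiting.
theoretical n(T) = (1/3) × 18.09 = 6.030 mol → 1707 g
% yield = 1320 / 1707 × 100 = 77.33 %

77.3 %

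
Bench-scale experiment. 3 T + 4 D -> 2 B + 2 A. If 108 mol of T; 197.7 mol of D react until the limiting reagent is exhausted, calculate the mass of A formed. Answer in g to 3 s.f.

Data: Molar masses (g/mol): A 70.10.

5050 g

n(T) = 108.0 mol
n(D) = 197.7 mol
n/ν for T = 108.0/3 = 36.00
n/ν for D = 197.7/4 = 49.43
Smallest n/ν is T → limiting reagent.
n(A) = (2/3) × 108.0 = 72.00 mol
mass = 72.00 × 70.10 = 5047 g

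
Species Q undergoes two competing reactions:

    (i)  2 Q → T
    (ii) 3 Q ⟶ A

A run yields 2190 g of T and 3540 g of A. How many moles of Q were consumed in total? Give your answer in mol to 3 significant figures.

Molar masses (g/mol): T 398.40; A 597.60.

n(T) = 2190 / 398.40 = 5.497 mol
n(A) = 3540 / 597.60 = 5.924 mol
n(Q) via (i) = (2/1)×5.497 = 10.99 mol
n(Q) via (ii) = (3/1)×5.924 = 17.77 mol
total n(Q) = 10.99 + 17.77 = 28.76 mol

28.8 mol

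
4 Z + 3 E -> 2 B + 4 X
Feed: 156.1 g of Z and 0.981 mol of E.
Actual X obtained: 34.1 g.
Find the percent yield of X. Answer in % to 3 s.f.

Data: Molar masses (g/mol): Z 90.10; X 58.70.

44.4 %

n(Z) = 156.1 / 90.10 = 1.733 mol
n(E) = 0.9810 mol
n/ν for Z = 1.733/4 = 0.4333
n/ν for E = 0.9810/3 = 0.3270
Smallest n/ν is E → limiting reagent.
theoretical n(X) = (4/3) × 0.9810 = 1.308 mol → 76.78 g
% yield = 34.1 / 76.78 × 100 = 44.41 %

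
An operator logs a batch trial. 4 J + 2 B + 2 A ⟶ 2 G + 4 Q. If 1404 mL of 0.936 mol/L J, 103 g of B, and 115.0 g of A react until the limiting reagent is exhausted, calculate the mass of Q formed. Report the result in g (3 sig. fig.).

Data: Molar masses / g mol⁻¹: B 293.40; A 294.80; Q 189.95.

n(J) = 0.936 × 1404/1000 = 1.314 mol
n(B) = 103.0 / 293.40 = 0.3511 mol
n(A) = 115.0 / 294.80 = 0.3901 mol
n/ν for J = 1.314/4 = 0.3285
n/ν for B = 0.3511/2 = 0.1756
n/ν for A = 0.3901/2 = 0.1951
Smallest n/ν is B → limiting reagent.
n(Q) = (4/2) × 0.3511 = 0.7022 mol
mass = 0.7022 × 189.95 = 133.4 g

133 g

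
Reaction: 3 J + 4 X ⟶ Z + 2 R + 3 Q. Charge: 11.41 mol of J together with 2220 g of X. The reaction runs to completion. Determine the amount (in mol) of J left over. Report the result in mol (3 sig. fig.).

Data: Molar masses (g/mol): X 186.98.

2.51 mol

n(J) = 11.41 mol
n(X) = 2220 / 186.98 = 11.87 mol
n/ν → J: 3.803, X: 2.968; X is limiting.
J consumed = (3/4) × 11.87 = 8.903 mol
J remaining = 11.41 − 8.903 = 2.507 mol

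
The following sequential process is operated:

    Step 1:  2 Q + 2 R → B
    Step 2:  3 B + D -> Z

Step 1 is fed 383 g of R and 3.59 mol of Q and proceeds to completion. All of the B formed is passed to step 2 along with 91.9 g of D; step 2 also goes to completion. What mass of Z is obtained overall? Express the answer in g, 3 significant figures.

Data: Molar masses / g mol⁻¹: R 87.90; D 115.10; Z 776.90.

Step 1:
n(R) = 383.0 / 87.90 = 4.357 mol
n(Q) = 3.590 mol
n/ν for R = 4.357/2 = 2.179
n/ν for Q = 3.590/2 = 1.795
Smallest n/ν is Q → limiting reagent.
n(B) produced = (1/2) × 3.590 = 1.795 mol
Step 2:
n(B) available = 1.795 mol
n(D) = 91.90 / 115.10 = 0.7984 mol
n/ν for B = 1.795/3 = 0.5983
n/ν for D = 0.7984/1 = 0.7984
Smallest n/ν is B → limiting reagent.
n(Z) = (1/3) × 1.795 = 0.5983 mol
mass = 0.5983 × 776.90 = 464.8 g

465 g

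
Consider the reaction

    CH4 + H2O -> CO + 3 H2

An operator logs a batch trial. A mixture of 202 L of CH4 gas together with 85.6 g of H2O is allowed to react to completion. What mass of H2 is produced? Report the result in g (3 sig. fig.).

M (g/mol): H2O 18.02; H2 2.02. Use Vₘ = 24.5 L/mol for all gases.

n(CH4) = 202.0 / 24.5 = 8.245 mol
n(H2O) = 85.60 / 18.02 = 4.750 mol
n/ν → CH4: 8.245, H2O: 4.750; H2O is limiting.
n(H2) = (3/1) × 4.750 = 14.25 mol
mass = 14.25 × 2.02 = 28.79 g

28.8 g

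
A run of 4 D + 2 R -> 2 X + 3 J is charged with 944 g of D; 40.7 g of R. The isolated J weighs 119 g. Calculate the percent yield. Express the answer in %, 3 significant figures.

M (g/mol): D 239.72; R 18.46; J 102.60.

n(D) = 944.0 / 239.72 = 3.938 mol
n(R) = 40.70 / 18.46 = 2.205 mol
n/ν → D: 0.9845, R: 1.103; D is limiting.
theoretical n(J) = (3/4) × 3.938 = 2.954 mol → 303.1 g
% yield = 119 / 303.1 × 100 = 39.26 %

39.3 %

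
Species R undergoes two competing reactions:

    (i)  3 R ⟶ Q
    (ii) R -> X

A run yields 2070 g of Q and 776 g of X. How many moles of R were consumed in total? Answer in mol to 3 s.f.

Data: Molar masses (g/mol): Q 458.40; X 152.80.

n(Q) = 2070 / 458.40 = 4.516 mol
n(X) = 776 / 152.80 = 5.079 mol
n(R) via (i) = (3/1)×4.516 = 13.55 mol
n(R) via (ii) = (1/1)×5.079 = 5.079 mol
total n(R) = 13.55 + 5.079 = 18.63 mol

18.6 mol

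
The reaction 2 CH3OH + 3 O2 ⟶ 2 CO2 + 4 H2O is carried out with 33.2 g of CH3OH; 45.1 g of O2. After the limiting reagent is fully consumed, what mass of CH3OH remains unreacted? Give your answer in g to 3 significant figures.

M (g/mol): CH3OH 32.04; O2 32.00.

n(CH3OH) = 33.20 / 32.04 = 1.036 mol
n(O2) = 45.10 / 32.00 = 1.409 mol
n/ν for CH3OH = 1.036/2 = 0.5180
n/ν for O2 = 1.409/3 = 0.4697
Smallest n/ν is O2 → limiting reagent.
CH3OH consumed = (2/3) × 1.409 = 0.9393 mol
CH3OH remaining = 1.036 − 0.9393 = 0.09670 mol
mass = 0.09670 × 32.04 = 3.098 g

3.10 g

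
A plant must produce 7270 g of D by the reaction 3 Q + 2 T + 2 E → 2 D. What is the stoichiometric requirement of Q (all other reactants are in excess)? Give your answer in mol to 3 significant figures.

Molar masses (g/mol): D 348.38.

n(D) = 7270 / 348.38 = 20.87 mol
n(Q) = (3/2) × 20.87 = 31.31 mol

31.3 mol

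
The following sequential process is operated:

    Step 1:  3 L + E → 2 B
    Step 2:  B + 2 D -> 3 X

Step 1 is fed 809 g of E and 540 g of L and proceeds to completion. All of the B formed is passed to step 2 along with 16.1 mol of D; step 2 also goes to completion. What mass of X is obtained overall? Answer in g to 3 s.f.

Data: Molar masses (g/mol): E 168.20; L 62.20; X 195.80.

3400 g

Step 1:
n(E) = 809.0 / 168.20 = 4.810 mol
n(L) = 540.0 / 62.20 = 8.682 mol
n/ν for E = 4.810/1 = 4.810
n/ν for L = 8.682/3 = 2.894
Smallest n/ν is L → limiting reagent.
n(B) produced = (2/3) × 8.682 = 5.788 mol
Step 2:
n(B) available = 5.788 mol
n(D) = 16.10 mol
n/ν for B = 5.788/1 = 5.788
n/ν for D = 16.10/2 = 8.050
Smallest n/ν is B → limiting reagent.
n(X) = (3/1) × 5.788 = 17.36 mol
mass = 17.36 × 195.80 = 3399 g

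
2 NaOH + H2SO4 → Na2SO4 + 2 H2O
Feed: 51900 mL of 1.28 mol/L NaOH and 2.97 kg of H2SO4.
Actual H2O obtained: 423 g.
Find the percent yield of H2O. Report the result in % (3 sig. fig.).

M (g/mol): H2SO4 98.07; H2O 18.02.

38.8 %

n(NaOH) = 1.28 × 51900/1000 = 66.43 mol
n(H2SO4) = 2.970×1000 / 98.07 = 30.28 mol
n/ν for NaOH = 66.43/2 = 33.22
n/ν for H2SO4 = 30.28/1 = 30.28
Smallest n/ν is H2SO4 → limiting reagent.
theoretical n(H2O) = (2/1) × 30.28 = 60.56 mol → 1091 g
% yield = 423 / 1091 × 100 = 38.77 %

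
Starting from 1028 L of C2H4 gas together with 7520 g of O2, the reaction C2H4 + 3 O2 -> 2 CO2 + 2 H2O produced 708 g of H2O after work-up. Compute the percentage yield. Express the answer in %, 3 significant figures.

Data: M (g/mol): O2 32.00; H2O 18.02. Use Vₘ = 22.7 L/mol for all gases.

43.4 %

n(C2H4) = 1028 / 22.7 = 45.29 mol
n(O2) = 7520 / 32.00 = 235.0 mol
n/ν → C2H4: 45.29, O2: 78.33; C2H4 is limiting.
theoretical n(H2O) = (2/1) × 45.29 = 90.58 mol → 1632 g
% yield = 708 / 1632 × 100 = 43.38 %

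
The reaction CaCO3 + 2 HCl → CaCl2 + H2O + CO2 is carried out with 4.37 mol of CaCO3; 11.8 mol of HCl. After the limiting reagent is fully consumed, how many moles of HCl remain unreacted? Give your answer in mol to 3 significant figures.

n(CaCO3) = 4.370 mol
n(HCl) = 11.80 mol
n/ν for CaCO3 = 4.370/1 = 4.370
n/ν for HCl = 11.80/2 = 5.900
Smallest n/ν is CaCO3 → limiting reagent.
HCl consumed = (2/1) × 4.370 = 8.740 mol
HCl remaining = 11.80 − 8.740 = 3.060 mol

3.06 mol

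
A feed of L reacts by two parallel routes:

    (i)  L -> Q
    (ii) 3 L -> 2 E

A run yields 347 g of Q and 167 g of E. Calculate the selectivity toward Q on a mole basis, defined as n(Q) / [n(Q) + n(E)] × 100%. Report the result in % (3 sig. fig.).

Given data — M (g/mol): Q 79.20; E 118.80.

n(Q) = 347 / 79.20 = 4.381 mol
n(E) = 167 / 118.80 = 1.406 mol
selectivity = 4.381/(4.381+1.406) × 100 = 75.70 %

75.7 %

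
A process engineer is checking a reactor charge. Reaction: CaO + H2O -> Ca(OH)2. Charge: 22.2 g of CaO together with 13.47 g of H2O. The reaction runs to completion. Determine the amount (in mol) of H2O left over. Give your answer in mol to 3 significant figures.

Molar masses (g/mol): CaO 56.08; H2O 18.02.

0.352 mol

n(CaO) = 22.20 / 56.08 = 0.3959 mol
n(H2O) = 13.47 / 18.02 = 0.7475 mol
n/ν for CaO = 0.3959/1 = 0.3959
n/ν for H2O = 0.7475/1 = 0.7475
Smallest n/ν is CaO → limiting reagent.
H2O consumed = (1/1) × 0.3959 = 0.3959 mol
H2O remaining = 0.7475 − 0.3959 = 0.3516 mol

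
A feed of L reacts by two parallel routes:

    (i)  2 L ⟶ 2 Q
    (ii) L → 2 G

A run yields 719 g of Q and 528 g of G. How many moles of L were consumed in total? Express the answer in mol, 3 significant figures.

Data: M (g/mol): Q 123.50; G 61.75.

n(Q) = 719 / 123.50 = 5.822 mol
n(G) = 528 / 61.75 = 8.551 mol
n(L) via (i) = (2/2)×5.822 = 5.822 mol
n(L) via (ii) = (1/2)×8.551 = 4.276 mol
total n(L) = 5.822 + 4.276 = 10.10 mol

10.1 mol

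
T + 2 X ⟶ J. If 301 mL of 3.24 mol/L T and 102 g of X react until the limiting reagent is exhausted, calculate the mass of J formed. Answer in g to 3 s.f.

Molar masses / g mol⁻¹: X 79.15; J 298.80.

n(T) = 3.24 × 301.0/1000 = 0.9752 mol
n(X) = 102.0 / 79.15 = 1.289 mol
n/ν for T = 0.9752/1 = 0.9752
n/ν for X = 1.289/2 = 0.6445
Smallest n/ν is X → limiting reagent.
n(J) = (1/2) × 1.289 = 0.6445 mol
mass = 0.6445 × 298.80 = 192.6 g

193 g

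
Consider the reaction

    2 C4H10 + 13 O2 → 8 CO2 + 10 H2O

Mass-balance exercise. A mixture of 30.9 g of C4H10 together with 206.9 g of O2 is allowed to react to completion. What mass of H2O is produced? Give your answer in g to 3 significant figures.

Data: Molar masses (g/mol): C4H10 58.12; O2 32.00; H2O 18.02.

47.9 g

n(C4H10) = 30.90 / 58.12 = 0.5317 mol
n(O2) = 206.9 / 32.00 = 6.466 mol
n/ν for C4H10 = 0.5317/2 = 0.2659
n/ν for O2 = 6.466/13 = 0.4974
Smallest n/ν is C4H10 → limiting reagent.
n(H2O) = (10/2) × 0.5317 = 2.659 mol
mass = 2.659 × 18.02 = 47.92 g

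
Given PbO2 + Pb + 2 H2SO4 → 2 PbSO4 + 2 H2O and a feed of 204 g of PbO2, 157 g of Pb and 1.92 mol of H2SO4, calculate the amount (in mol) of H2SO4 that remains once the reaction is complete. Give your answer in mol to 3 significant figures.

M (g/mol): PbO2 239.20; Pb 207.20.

n(PbO2) = 204.0 / 239.20 = 0.8528 mol
n(Pb) = 157.0 / 207.20 = 0.7577 mol
n(H2SO4) = 1.920 mol
n/ν → PbO2: 0.8528, Pb: 0.7577, H2SO4: 0.9600; Pb is limiting.
H2SO4 consumed = (2/1) × 0.7577 = 1.515 mol
H2SO4 remaining = 1.920 − 1.515 = 0.4050 mol

0.405 mol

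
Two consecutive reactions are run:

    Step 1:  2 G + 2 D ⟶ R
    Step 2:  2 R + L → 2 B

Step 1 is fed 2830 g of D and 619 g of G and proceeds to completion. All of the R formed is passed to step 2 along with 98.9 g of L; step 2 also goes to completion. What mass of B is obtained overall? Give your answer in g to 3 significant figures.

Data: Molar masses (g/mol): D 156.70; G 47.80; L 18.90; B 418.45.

Step 1:
n(D) = 2830 / 156.70 = 18.06 mol
n(G) = 619.0 / 47.80 = 12.95 mol
n/ν → D: 9.030, G: 6.475; G is limiting.
n(R) produced = (1/2) × 12.95 = 6.475 mol
Step 2:
n(R) available = 6.475 mol
n(L) = 98.90 / 18.90 = 5.233 mol
n/ν → R: 3.238, L: 5.233; R is limiting.
n(B) = (2/2) × 6.475 = 6.475 mol
mass = 6.475 × 418.45 = 2709 g

2710 g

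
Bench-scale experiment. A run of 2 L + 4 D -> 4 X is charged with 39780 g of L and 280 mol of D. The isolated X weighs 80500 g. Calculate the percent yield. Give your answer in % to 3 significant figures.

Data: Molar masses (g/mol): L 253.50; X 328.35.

87.6 %

n(L) = 39780 / 253.50 = 156.9 mol
n(D) = 280.0 mol
n/ν → L: 78.45, D: 70.00; D is limiting.
theoretical n(X) = (4/4) × 280.0 = 280.0 mol → 91940 g
% yield = 80500 / 91940 × 100 = 87.56 %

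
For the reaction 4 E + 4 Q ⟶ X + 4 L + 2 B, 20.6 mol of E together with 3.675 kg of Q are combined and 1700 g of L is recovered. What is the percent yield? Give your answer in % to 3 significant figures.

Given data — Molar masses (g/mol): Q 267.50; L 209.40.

n(E) = 20.60 mol
n(Q) = 3.675×1000 / 267.50 = 13.74 mol
n/ν for E = 20.60/4 = 5.150
n/ν for Q = 13.74/4 = 3.435
Smallest n/ν is Q → limiting reagent.
theoretical n(L) = (4/4) × 13.74 = 13.74 mol → 2877 g
% yield = 1700 / 2877 × 100 = 59.09 %

59.1 %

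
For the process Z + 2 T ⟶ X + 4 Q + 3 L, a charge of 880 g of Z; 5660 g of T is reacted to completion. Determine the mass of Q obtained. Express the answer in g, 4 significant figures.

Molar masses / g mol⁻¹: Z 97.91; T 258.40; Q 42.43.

1525 g

n(Z) = 880.0 / 97.91 = 8.988 mol
n(T) = 5660 / 258.40 = 21.90 mol
n/ν for Z = 8.988/1 = 8.988
n/ν for T = 21.90/2 = 10.95
Smallest n/ν is Z → limiting reagent.
n(Q) = (4/1) × 8.988 = 35.95 mol
mass = 35.95 × 42.43 = 1525 g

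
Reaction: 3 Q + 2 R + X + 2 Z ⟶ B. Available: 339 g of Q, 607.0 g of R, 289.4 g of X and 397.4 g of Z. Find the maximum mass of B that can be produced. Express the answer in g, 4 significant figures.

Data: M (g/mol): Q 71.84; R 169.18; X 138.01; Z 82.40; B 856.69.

1348 g

n(Q) = 339.0 / 71.84 = 4.719 mol
n(R) = 607.0 / 169.18 = 3.588 mol
n(X) = 289.4 / 138.01 = 2.097 mol
n(Z) = 397.4 / 82.40 = 4.823 mol
n/ν for Q = 4.719/3 = 1.573
n/ν for R = 3.588/2 = 1.794
n/ν for X = 2.097/1 = 2.097
n/ν for Z = 4.823/2 = 2.412
Smallest n/ν is Q → limiting reagent.
n(B) = (1/3) × 4.719 = 1.573 mol
mass = 1.573 × 856.69 = 1348 g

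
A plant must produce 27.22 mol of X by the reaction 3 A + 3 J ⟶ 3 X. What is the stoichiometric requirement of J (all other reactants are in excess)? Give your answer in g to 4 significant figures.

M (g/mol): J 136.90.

n(X) = 27.22 mol
n(J) = (3/3) × 27.22 = 27.22 mol
mass = 27.22 × 136.90 = 3726 g

3726 g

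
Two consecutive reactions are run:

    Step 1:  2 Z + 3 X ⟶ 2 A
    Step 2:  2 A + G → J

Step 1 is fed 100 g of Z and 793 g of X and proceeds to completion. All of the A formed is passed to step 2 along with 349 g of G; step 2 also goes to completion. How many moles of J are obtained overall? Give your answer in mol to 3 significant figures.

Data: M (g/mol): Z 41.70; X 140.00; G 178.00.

1.20 mol

Step 1:
n(Z) = 100.0 / 41.70 = 2.398 mol
n(X) = 793.0 / 140.00 = 5.664 mol
n/ν for Z = 2.398/2 = 1.199
n/ν for X = 5.664/3 = 1.888
Smallest n/ν is Z → limiting reagent.
n(A) produced = (2/2) × 2.398 = 2.398 mol
Step 2:
n(A) available = 2.398 mol
n(G) = 349.0 / 178.00 = 1.961 mol
n/ν for A = 2.398/2 = 1.199
n/ν for G = 1.961/1 = 1.961
Smallest n/ν is A → limiting reagent.
n(J) = (1/2) × 2.398 = 1.199 mol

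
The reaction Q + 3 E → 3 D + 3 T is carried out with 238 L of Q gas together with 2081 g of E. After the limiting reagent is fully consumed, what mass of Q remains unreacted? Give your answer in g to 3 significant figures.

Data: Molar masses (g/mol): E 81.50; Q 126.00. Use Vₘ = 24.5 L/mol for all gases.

152 g

n(Q) = 238.0 / 24.5 = 9.714 mol
n(E) = 2081 / 81.50 = 25.53 mol
n/ν for Q = 9.714/1 = 9.714
n/ν for E = 25.53/3 = 8.510
Smallest n/ν is E → limiting reagent.
Q consumed = (1/3) × 25.53 = 8.510 mol
Q remaining = 9.714 − 8.510 = 1.204 mol
mass = 1.204 × 126.00 = 151.7 g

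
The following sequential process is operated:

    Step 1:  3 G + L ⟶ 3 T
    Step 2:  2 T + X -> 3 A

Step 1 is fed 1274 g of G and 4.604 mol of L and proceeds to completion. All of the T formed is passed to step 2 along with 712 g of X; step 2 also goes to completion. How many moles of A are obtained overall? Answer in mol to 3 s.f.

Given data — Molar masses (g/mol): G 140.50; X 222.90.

9.58 mol

Step 1:
n(G) = 1274 / 140.50 = 9.068 mol
n(L) = 4.604 mol
n/ν → G: 3.023, L: 4.604; G is limiting.
n(T) produced = (3/3) × 9.068 = 9.068 mol
Step 2:
n(T) available = 9.068 mol
n(X) = 712.0 / 222.90 = 3.194 mol
n/ν → T: 4.534, X: 3.194; X is limiting.
n(A) = (3/1) × 3.194 = 9.582 mol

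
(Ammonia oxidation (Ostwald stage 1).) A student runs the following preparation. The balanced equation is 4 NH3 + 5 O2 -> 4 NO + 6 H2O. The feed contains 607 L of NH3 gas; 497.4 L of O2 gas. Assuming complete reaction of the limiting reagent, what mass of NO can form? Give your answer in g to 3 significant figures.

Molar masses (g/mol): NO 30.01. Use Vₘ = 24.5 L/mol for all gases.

487 g

n(NH3) = 607.0 / 24.5 = 24.78 mol
n(O2) = 497.4 / 24.5 = 20.30 mol
n/ν for NH3 = 24.78/4 = 6.195
n/ν for O2 = 20.30/5 = 4.060
Smallest n/ν is O2 → limiting reagent.
n(NO) = (4/5) × 20.30 = 16.24 mol
mass = 16.24 × 30.01 = 487.4 g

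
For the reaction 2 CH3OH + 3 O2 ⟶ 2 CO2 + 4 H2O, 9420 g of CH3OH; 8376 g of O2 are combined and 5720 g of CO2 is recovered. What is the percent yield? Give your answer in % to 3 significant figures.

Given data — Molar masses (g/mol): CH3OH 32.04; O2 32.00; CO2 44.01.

74.5 %

n(CH3OH) = 9420 / 32.04 = 294.0 mol
n(O2) = 8376 / 32.00 = 261.8 mol
n/ν for CH3OH = 294.0/2 = 147.0
n/ν for O2 = 261.8/3 = 87.27
Smallest n/ν is O2 → limiting reagent.
theoretical n(CO2) = (2/3) × 261.8 = 174.5 mol → 7680 g
% yield = 5720 / 7680 × 100 = 74.48 %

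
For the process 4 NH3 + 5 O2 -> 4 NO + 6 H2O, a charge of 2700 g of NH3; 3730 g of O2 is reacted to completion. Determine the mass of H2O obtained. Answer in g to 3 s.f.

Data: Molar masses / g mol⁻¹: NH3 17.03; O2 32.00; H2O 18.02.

2520 g

n(NH3) = 2700 / 17.03 = 158.5 mol
n(O2) = 3730 / 32.00 = 116.6 mol
n/ν for NH3 = 158.5/4 = 39.63
n/ν for O2 = 116.6/5 = 23.32
Smallest n/ν is O2 → limiting reagent.
n(H2O) = (6/5) × 116.6 = 139.9 mol
mass = 139.9 × 18.02 = 2521 g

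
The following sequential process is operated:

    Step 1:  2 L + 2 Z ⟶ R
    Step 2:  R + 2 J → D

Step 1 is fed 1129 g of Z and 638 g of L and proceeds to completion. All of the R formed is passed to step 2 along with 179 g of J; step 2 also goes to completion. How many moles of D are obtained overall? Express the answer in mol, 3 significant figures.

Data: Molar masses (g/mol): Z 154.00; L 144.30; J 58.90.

Step 1:
n(Z) = 1129 / 154.00 = 7.331 mol
n(L) = 638.0 / 144.30 = 4.421 mol
n/ν for Z = 7.331/2 = 3.666
n/ν for L = 4.421/2 = 2.211
Smallest n/ν is L → limiting reagent.
n(R) produced = (1/2) × 4.421 = 2.211 mol
Step 2:
n(R) available = 2.211 mol
n(J) = 179.0 / 58.90 = 3.039 mol
n/ν for R = 2.211/1 = 2.211
n/ν for J = 3.039/2 = 1.520
Smallest n/ν is J → limiting reagent.
n(D) = (1/2) × 3.039 = 1.520 mol

1.52 mol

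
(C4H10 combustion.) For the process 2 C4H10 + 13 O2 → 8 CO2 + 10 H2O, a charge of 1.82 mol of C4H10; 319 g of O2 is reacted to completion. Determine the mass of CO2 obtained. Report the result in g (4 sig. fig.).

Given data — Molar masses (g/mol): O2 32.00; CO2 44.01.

270.0 g

n(C4H10) = 1.820 mol
n(O2) = 319.0 / 32.00 = 9.969 mol
n/ν for C4H10 = 1.820/2 = 0.9100
n/ν for O2 = 9.969/13 = 0.7668
Smallest n/ν is O2 → limiting reagent.
n(CO2) = (8/13) × 9.969 = 6.135 mol
mass = 6.135 × 44.01 = 270.0 g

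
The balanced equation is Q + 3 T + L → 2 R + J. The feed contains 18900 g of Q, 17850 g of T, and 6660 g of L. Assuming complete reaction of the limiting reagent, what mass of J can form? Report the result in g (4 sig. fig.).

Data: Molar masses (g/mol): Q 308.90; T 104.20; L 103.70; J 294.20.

n(Q) = 18900 / 308.90 = 61.18 mol
n(T) = 17850 / 104.20 = 171.3 mol
n(L) = 6660 / 103.70 = 64.22 mol
n/ν for Q = 61.18/1 = 61.18
n/ν for T = 171.3/3 = 57.10
n/ν for L = 64.22/1 = 64.22
Smallest n/ν is T → limiting reagent.
n(J) = (1/3) × 171.3 = 57.10 mol
mass = 57.10 × 294.20 = 16800 g

16800 g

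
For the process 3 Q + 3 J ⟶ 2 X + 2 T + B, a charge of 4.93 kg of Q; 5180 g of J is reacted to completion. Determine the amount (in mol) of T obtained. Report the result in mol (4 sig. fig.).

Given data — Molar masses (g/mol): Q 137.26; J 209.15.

16.51 mol

n(Q) = 4.930×1000 / 137.26 = 35.92 mol
n(J) = 5180 / 209.15 = 24.77 mol
n/ν for Q = 35.92/3 = 11.97
n/ν for J = 24.77/3 = 8.257
Smallest n/ν is J → limiting reagent.
n(T) = (2/3) × 24.77 = 16.51 mol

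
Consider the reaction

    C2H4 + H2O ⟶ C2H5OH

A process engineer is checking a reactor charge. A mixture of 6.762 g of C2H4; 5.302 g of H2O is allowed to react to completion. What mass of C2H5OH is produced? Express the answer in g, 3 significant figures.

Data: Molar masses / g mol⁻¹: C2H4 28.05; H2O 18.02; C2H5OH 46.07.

n(C2H4) = 6.762 / 28.05 = 0.2411 mol
n(H2O) = 5.302 / 18.02 = 0.2942 mol
n/ν for C2H4 = 0.2411/1 = 0.2411
n/ν for H2O = 0.2942/1 = 0.2942
Smallest n/ν is C2H4 → limiting reagent.
n(C2H5OH) = (1/1) × 0.2411 = 0.2411 mol
mass = 0.2411 × 46.07 = 11.11 g

11.1 g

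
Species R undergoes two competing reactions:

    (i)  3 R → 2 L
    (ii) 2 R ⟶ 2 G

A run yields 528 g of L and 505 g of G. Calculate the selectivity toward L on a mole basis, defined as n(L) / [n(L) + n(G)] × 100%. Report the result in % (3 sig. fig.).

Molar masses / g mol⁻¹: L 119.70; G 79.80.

41.1 %

n(L) = 528 / 119.70 = 4.411 mol
n(G) = 505 / 79.80 = 6.328 mol
selectivity = 4.411/(4.411+6.328) × 100 = 41.07 %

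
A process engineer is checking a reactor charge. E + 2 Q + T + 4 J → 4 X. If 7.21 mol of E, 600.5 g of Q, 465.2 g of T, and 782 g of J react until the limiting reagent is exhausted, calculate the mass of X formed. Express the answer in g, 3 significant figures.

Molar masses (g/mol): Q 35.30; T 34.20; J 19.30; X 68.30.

1970 g

n(E) = 7.210 mol
n(Q) = 600.5 / 35.30 = 17.01 mol
n(T) = 465.2 / 34.20 = 13.60 mol
n(J) = 782.0 / 19.30 = 40.52 mol
n/ν for E = 7.210/1 = 7.210
n/ν for Q = 17.01/2 = 8.505
n/ν for T = 13.60/1 = 13.60
n/ν for J = 40.52/4 = 10.13
Smallest n/ν is E → limiting reagent.
n(X) = (4/1) × 7.210 = 28.84 mol
mass = 28.84 × 68.30 = 1970 g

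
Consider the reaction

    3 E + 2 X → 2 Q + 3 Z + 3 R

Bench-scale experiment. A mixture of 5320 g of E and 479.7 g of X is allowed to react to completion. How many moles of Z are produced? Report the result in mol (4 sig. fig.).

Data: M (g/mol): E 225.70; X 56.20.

12.80 mol

n(E) = 5320 / 225.70 = 23.57 mol
n(X) = 479.7 / 56.20 = 8.536 mol
n/ν for E = 23.57/3 = 7.857
n/ν for X = 8.536/2 = 4.268
Smallest n/ν is X → limiting reagent.
n(Z) = (3/2) × 8.536 = 12.80 mol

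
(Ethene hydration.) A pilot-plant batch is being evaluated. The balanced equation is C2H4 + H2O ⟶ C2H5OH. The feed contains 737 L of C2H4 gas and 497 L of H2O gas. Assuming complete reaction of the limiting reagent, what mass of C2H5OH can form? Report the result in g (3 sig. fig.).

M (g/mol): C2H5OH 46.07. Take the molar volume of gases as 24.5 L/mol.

n(C2H4) = 737.0 / 24.5 = 30.08 mol
n(H2O) = 497.0 / 24.5 = 20.29 mol
n/ν for C2H4 = 30.08/1 = 30.08
n/ν for H2O = 20.29/1 = 20.29
Smallest n/ν is H2O → limiting reagent.
n(C2H5OH) = (1/1) × 20.29 = 20.29 mol
mass = 20.29 × 46.07 = 934.8 g

935 g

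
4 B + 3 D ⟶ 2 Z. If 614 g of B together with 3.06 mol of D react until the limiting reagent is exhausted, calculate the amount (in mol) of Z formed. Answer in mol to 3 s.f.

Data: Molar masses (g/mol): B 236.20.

n(B) = 614.0 / 236.20 = 2.599 mol
n(D) = 3.060 mol
n/ν for B = 2.599/4 = 0.6498
n/ν for D = 3.060/3 = 1.020
Smallest n/ν is B → limiting reagent.
n(Z) = (2/4) × 2.599 = 1.300 mol

1.30 mol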